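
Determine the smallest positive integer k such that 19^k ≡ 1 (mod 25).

ord(19) | φ(25) = φ(5^2) = 5·(5−1) = 20 = 2^2 · 5.
Divisors of 20: 1, 2, 4, 5, 10, 20.
Evaluate successive powers at the divisors of 20:
19^1 ≡ 19 (mod 25)
19^2 ≡ 11 (mod 25)
19^4 ≡ 21 (mod 25)
19^5 ≡ 24 (mod 25)
19^10 ≡ 1 (mod 25) ✓
So ord_25(19) = 10.

10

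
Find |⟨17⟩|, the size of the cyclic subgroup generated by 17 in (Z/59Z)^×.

Since 17 ∈ (Z/59Z)^×, its order divides φ(59) = 59 − 1 = 58 = 2 · 29.
Divisors of 58: 1, 2, 29, 58.
Compute 17^d (mod 59) for the divisors d until we hit 1:
17^1 ≡ 17
17^2 ≡ 53
17^29 ≡ 1
The smallest such exponent is 29, so the order of 17 is 29.

29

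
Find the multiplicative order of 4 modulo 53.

26

ord(4) | φ(53) = 53 − 1 = 52 = 2^2 · 13.
Divisors of 52: 1, 2, 4, 13, 26, 52.
Compute 4^d (mod 53) for the divisors d until we hit 1:
4^1 ≡ 4
4^2 ≡ 16
4^4 ≡ 44
4^13 ≡ 52
4^26 ≡ 1
The smallest such exponent is 26, so the order of 4 is 26.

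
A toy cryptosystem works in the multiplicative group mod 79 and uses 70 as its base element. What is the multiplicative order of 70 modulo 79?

Since 70 ∈ (Z/79Z)^×, its order divides φ(79) = 79 − 1 = 78 = 2 · 3 · 13.
Divisors of 78: 1, 2, 3, 6, 13, 26, 39, 78.
Compute 70^d (mod 79) for the divisors d until we hit 1:
70^1 ≡ 70
70^2 ≡ 2
70^3 ≡ 61
70^6 ≡ 8
70^13 ≡ 56
70^26 ≡ 55
70^39 ≡ 78
70^78 ≡ 1
So ord_79(70) = 78.

78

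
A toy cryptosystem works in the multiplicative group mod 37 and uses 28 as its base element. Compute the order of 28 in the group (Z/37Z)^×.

The order of 28 must divide φ(37) = 37 − 1 = 36 = 2^2 · 3^2.
Divisors of 36: 1, 2, 3, 4, 6, 9, 12, 18, 36.
Compute 28^d (mod 37) for the divisors d until we hit 1:
28^1 ≡ 28 (mod 37)
28^2 ≡ 7 (mod 37)
28^3 ≡ 11 (mod 37)
28^4 ≡ 12 (mod 37)
28^6 ≡ 10 (mod 37)
28^9 ≡ 36 (mod 37)
28^12 ≡ 26 (mod 37)
28^18 ≡ 1 (mod 37) ✓
Hence ord(28) = 18.

18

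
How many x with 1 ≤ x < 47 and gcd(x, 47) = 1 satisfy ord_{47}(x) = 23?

φ(47) = 47 − 1 = 46 = 2 · 23.
In a cyclic group of order 46, there are φ(d) elements of order d for each divisor d of 46, and zero for non-divisors.
23 | 46, and φ(23) = 23 − 1 = 22.

22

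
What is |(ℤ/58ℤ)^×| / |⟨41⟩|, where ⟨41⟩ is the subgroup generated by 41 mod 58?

7

ord(41) | φ(58) = φ(2)·φ(29) = 1·28 = 28 = 2^2 · 7.
Divisors of 28: 1, 2, 4, 7, 14, 28.
Check 41^d mod 58 for each divisor in increasing order:
41^1 ≡ 41 (mod 58)
41^2 ≡ 57 (mod 58)
41^4 ≡ 1 (mod 58) ✓
The order of 41 is 4, so the subgroup it generates has 4 elements.
The index is φ(58) / ord(41) = 28 / 4 = 7.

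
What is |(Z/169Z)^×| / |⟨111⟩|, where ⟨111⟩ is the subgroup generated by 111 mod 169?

1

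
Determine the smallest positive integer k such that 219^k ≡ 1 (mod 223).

Since 219 ∈ (Z/223Z)^×, its order divides φ(223) = 223 − 1 = 222 = 2 · 3 · 37.
Divisors of 222: 1, 2, 3, 6, 37, 74, 111, 222.
Evaluate successive powers at the divisors of 222:
219^1 ≡ 219 (mod 223)
219^2 ≡ 16 (mod 223)
219^3 ≡ 159 (mod 223)
219^6 ≡ 82 (mod 223)
219^37 ≡ 222 (mod 223)
219^74 ≡ 1 (mod 223) ✓
The smallest such exponent is 74, so the order of 219 is 74.

74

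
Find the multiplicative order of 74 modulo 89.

The order of 74 must divide φ(89) = 89 − 1 = 88 = 2^3 · 11.
Divisors of 88: 1, 2, 4, 8, 11, 22, 44, 88.
Test each divisor d:
74^1 ≡ 74
74^2 ≡ 47
74^4 ≡ 73
74^8 ≡ 78
74^11 ≡ 12
74^22 ≡ 55
74^44 ≡ 88
74^88 ≡ 1
Therefore the multiplicative order of 74 modulo 89 is 88.

88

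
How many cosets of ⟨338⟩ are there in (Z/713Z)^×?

Since 338 ∈ (Z/713Z)^×, its order divides φ(713) = φ(23·31) = (23−1)·(31−1) = 22·30 = 660 = 2^2 · 3 · 5 · 11.
Divisors of 660: 1, 2, 3, 4, 5, 6, 10, 11, 12, 15, 20, 22, 30, 33, 44, 55, 60, 66, 110, 132, 165, 220, 330, 660.
Compute 338^d (mod 713) for the divisors d until we hit 1:
338^1 ≡ 338 (mod 713)
338^2 ≡ 164 (mod 713)
338^3 ≡ 531 (mod 713)
338^4 ≡ 515 (mod 713)
338^5 ≡ 98 (mod 713)
338^6 ≡ 326 (mod 713)
338^10 ≡ 335 (mod 713)
338^11 ≡ 576 (mod 713)
338^12 ≡ 39 (mod 713)
338^15 ≡ 32 (mod 713)
338^20 ≡ 284 (mod 713)
338^22 ≡ 231 (mod 713)
338^30 ≡ 311 (mod 713)
338^33 ≡ 438 (mod 713)
338^44 ≡ 599 (mod 713)
338^55 ≡ 645 (mod 713)
338^60 ≡ 466 (mod 713)
338^66 ≡ 47 (mod 713)
338^110 ≡ 346 (mod 713)
338^132 ≡ 70 (mod 713)
338^165 ≡ 1 (mod 713) ✓
So ord_713(338) = 165, hence |⟨338⟩| = 165.
The index is φ(713) / ord(338) = 660 / 165 = 4.

4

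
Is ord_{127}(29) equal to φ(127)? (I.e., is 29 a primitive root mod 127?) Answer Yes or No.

φ(127) = 127 − 1 = 126 = 2 · 3^2 · 7.
It suffices to check that the order of 29 is not a proper divisor of 126: compute 29^(126/q) for q ∈ {2, 3, 7}.
29^63 ≡ 126 (mod 127)  [q = 2: ≢ 1 ✓]
29^42 ≡ 19 (mod 127)  [q = 3: ≢ 1 ✓]
29^18 ≡ 4 (mod 127)  [q = 7: ≢ 1 ✓]
Every test exponent gives a nontrivial residue, hence 29 generates the full group.

Yes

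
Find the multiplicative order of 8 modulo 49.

7

By Lagrange's theorem, ord_49(8) divides φ(49) = φ(7^2) = 7·(7−1) = 42 = 2 · 3 · 7.
Divisors of 42: 1, 2, 3, 6, 7, 14, 21, 42.
Test each divisor d:
8^1 ≡ 8 (mod 49)
8^2 ≡ 15 (mod 49)
8^3 ≡ 22 (mod 49)
8^6 ≡ 43 (mod 49)
8^7 ≡ 1 (mod 49) ✓
Therefore the multiplicative order of 8 modulo 49 is 7.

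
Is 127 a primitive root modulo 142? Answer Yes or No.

Yes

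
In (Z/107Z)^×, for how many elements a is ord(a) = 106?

52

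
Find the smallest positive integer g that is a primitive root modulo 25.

φ(25) = φ(5^2) = 5·(5−1) = 20 = 2^2 · 5.
g is a primitive root iff g^(20/q) ≢ 1 (mod 25) for each prime q ∈ {2, 5}.
g = 2: 2^10 ≡ 24; 2^4 ≡ 16 — none is 1, so 2 is a primitive root.
The smallest primitive root modulo 25 is 2.

2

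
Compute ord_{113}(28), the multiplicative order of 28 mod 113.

7

Since 28 ∈ (Z/113Z)^×, its order divides φ(113) = 113 − 1 = 112 = 2^4 · 7.
Divisors of 112: 1, 2, 4, 7, 8, 14, 16, 28, 56, 112.
Check 28^d mod 113 for each divisor in increasing order:
28^1 ≡ 28
28^2 ≡ 106
28^4 ≡ 49
28^7 ≡ 1
So ord_113(28) = 7.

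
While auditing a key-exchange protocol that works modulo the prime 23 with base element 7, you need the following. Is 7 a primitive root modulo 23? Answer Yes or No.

Yes

φ(23) = 23 − 1 = 22 = 2 · 11.
It suffices to check that the order of 7 is not a proper divisor of 22: compute 7^(22/q) for q ∈ {2, 11}.
7^11 ≡ 22 (mod 23)  [q = 2: ≢ 1 ✓]
7^2 ≡ 3 (mod 23)  [q = 11: ≢ 1 ✓]
None equal 1, so ord_23(7) = 22: 7 is a primitive root.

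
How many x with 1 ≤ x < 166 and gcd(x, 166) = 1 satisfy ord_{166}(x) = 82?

φ(166) = φ(2)·φ(83) = 1·82 = 82 = 2 · 41.
(Z/166Z)^× is cyclic (|G| = 82); a cyclic group of order m has exactly φ(d) elements of each order d | m, and none otherwise.
82 = 2 · 41 divides 82, and φ(82) = 40.

40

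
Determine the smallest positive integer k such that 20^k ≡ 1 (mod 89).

44

The order of 20 must divide φ(89) = 89 − 1 = 88 = 2^3 · 11.
Divisors of 88: 1, 2, 4, 8, 11, 22, 44, 88.
Test each divisor d:
20^1 ≡ 20 (mod 89)
20^2 ≡ 44 (mod 89)
20^4 ≡ 67 (mod 89)
20^8 ≡ 39 (mod 89)
20^11 ≡ 55 (mod 89)
20^22 ≡ 88 (mod 89)
20^44 ≡ 1 (mod 89) ✓
The smallest such exponent is 44, so the order of 20 is 44.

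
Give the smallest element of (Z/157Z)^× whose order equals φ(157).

5

φ(157) = 157 − 1 = 156 = 2^2 · 3 · 13.
Test candidates g = 2, 3, … against the prime factors q ∈ {2, 3, 13} of φ(157): g is a generator iff g^(156/q) ≢ 1 for every such q.
g = 2: 2^78 ≡ 156; 2^52 ≡ 1 — hits 1, so not a primitive root.
g = 3: 3^78 ≡ 1 — hits 1, so not a primitive root.
g = 4: 4^78 ≡ 1 — hits 1, so not a primitive root.
g = 5: 5^78 ≡ 156; 5^52 ≡ 12; 5^12 ≡ 130 — none is 1, so 5 is a primitive root.
So 5 is the smallest generator of (Z/157Z)^×.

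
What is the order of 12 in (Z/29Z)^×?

ord(12) | φ(29) = 29 − 1 = 28 = 2^2 · 7.
Divisors of 28: 1, 2, 4, 7, 14, 28.
Test each divisor d:
12^1 ≡ 12
12^2 ≡ 28
12^4 ≡ 1
So ord_29(12) = 4.

4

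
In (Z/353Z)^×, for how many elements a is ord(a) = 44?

20

φ(353) = 353 − 1 = 352 = 2^5 · 11.
In a cyclic group of order 352, there are φ(d) elements of order d for each divisor d of 352, and zero for non-divisors.
44 = 2^2 · 11 divides 352, and φ(44) = 20.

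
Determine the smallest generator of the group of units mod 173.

2

φ(173) = 173 − 1 = 172 = 2^2 · 43.
Test candidates g = 2, 3, … against the prime factors q ∈ {2, 43} of φ(173): g is a generator iff g^(172/q) ≢ 1 for every such q.
g = 2: 2^86 ≡ 172; 2^4 ≡ 16 — none is 1, so 2 is a primitive root.
So 2 is the smallest generator of (Z/173Z)^×.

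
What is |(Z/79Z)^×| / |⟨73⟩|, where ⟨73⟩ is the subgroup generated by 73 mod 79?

The order of 73 must divide φ(79) = 79 − 1 = 78 = 2 · 3 · 13.
Divisors of 78: 1, 2, 3, 6, 13, 26, 39, 78.
Evaluate successive powers at the divisors of 78:
73^1 ≡ 73 (mod 79)
73^2 ≡ 36 (mod 79)
73^3 ≡ 21 (mod 79)
73^6 ≡ 46 (mod 79)
73^13 ≡ 23 (mod 79)
73^26 ≡ 55 (mod 79)
73^39 ≡ 1 (mod 79) ✓
Thus |⟨73⟩| = ord(73) = 39.
[(Z/79Z)^× : ⟨73⟩] = 78/39 = 2.

2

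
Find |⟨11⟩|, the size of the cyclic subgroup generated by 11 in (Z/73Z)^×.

72

Since 11 ∈ (Z/73Z)^×, its order divides φ(73) = 73 − 1 = 72 = 2^3 · 3^2.
Divisors of 72: 1, 2, 3, 4, 6, 8, 9, 12, 18, 24, 36, 72.
Test each divisor d:
11^1 ≡ 11 (mod 73)
11^2 ≡ 48 (mod 73)
11^3 ≡ 17 (mod 73)
11^4 ≡ 41 (mod 73)
11^6 ≡ 70 (mod 73)
11^8 ≡ 2 (mod 73)
11^9 ≡ 22 (mod 73)
11^12 ≡ 9 (mod 73)
11^18 ≡ 46 (mod 73)
11^24 ≡ 8 (mod 73)
11^36 ≡ 72 (mod 73)
11^72 ≡ 1 (mod 73) ✓
So ord_73(11) = 72.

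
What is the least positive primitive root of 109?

φ(109) = 109 − 1 = 108 = 2^2 · 3^3.
Test candidates g = 2, 3, … against the prime factors q ∈ {2, 3} of φ(109): g is a generator iff g^(108/q) ≢ 1 for every such q.
g = 2: 2^54 ≡ 108; 2^36 ≡ 1 — hits 1, so not a primitive root.
g = 3: 3^54 ≡ 1 — hits 1, so not a primitive root.
g = 4: 4^54 ≡ 1 — hits 1, so not a primitive root.
g = 5: 5^54 ≡ 1 — hits 1, so not a primitive root.
g = 6: 6^54 ≡ 108; 6^36 ≡ 63 — none is 1, so 6 is a primitive root.
So 6 is the smallest generator of (Z/109Z)^×.

6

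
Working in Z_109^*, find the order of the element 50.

The order of 50 must divide φ(109) = 109 − 1 = 108 = 2^2 · 3^3.
Divisors of 108: 1, 2, 3, 4, 6, 9, 12, 18, 27, 36, 54, 108.
Check 50^d mod 109 for each divisor in increasing order:
50^1 ≡ 50
50^2 ≡ 102
50^3 ≡ 86
50^4 ≡ 49
50^6 ≡ 93
50^9 ≡ 41
50^12 ≡ 38
50^18 ≡ 46
50^27 ≡ 33
50^36 ≡ 45
50^54 ≡ 108
50^108 ≡ 1
Therefore the multiplicative order of 50 modulo 109 is 108.

108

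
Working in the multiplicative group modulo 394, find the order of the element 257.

49

Since 257 ∈ (Z/394Z)^×, its order divides φ(394) = φ(2)·φ(197) = 1·196 = 196 = 2^2 · 7^2.
Divisors of 196: 1, 2, 4, 7, 14, 28, 49, 98, 196.
Check 257^d mod 394 for each divisor in increasing order:
257^1 ≡ 257 (mod 394)
257^2 ≡ 251 (mod 394)
257^4 ≡ 355 (mod 394)
257^7 ≡ 311 (mod 394)
257^14 ≡ 191 (mod 394)
257^28 ≡ 233 (mod 394)
257^49 ≡ 1 (mod 394) ✓
Therefore the multiplicative order of 257 modulo 394 is 49.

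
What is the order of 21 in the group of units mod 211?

15

ord(21) | φ(211) = 211 − 1 = 210 = 2 · 3 · 5 · 7.
Divisors of 210: 1, 2, 3, 5, 6, 7, 10, 14, 15, 21, 30, 35, 42, 70, 105, 210.
Test each divisor d:
21^1 ≡ 21
21^2 ≡ 19
21^3 ≡ 188
21^5 ≡ 196
21^6 ≡ 107
21^7 ≡ 137
21^10 ≡ 14
21^14 ≡ 201
21^15 ≡ 1
So ord_211(21) = 15.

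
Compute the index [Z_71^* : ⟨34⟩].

5

ord(34) | φ(71) = 71 − 1 = 70 = 2 · 5 · 7.
Divisors of 70: 1, 2, 5, 7, 10, 14, 35, 70.
Compute 34^d (mod 71) for the divisors d until we hit 1:
34^1 ≡ 34
34^2 ≡ 20
34^5 ≡ 39
34^7 ≡ 70
34^10 ≡ 30
34^14 ≡ 1
So ord_71(34) = 14, hence |⟨34⟩| = 14.
[(Z/71Z)^× : ⟨34⟩] = 70/14 = 5.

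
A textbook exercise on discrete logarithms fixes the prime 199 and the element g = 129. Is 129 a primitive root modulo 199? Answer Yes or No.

Yes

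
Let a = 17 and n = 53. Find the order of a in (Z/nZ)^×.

26

ord(17) | φ(53) = 53 − 1 = 52 = 2^2 · 13.
Divisors of 52: 1, 2, 4, 13, 26, 52.
Check 17^d mod 53 for each divisor in increasing order:
17^1 ≡ 17
17^2 ≡ 24
17^4 ≡ 46
17^13 ≡ 52
17^26 ≡ 1
Therefore the multiplicative order of 17 modulo 53 is 26.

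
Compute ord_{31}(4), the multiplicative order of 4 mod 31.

5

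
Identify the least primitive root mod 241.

φ(241) = 241 − 1 = 240 = 2^4 · 3 · 5.
Test candidates g = 2, 3, … against the prime factors q ∈ {2, 3, 5} of φ(241): g is a generator iff g^(240/q) ≢ 1 for every such q.
g = 2: 2^120 ≡ 1 — hits 1, so not a primitive root.
g = 3: 3^120 ≡ 1 — hits 1, so not a primitive root.
g = 4: 4^120 ≡ 1 — hits 1, so not a primitive root.
g = 5: 5^120 ≡ 1 — hits 1, so not a primitive root.
g = 6: 6^120 ≡ 1 — hits 1, so not a primitive root.
g = 7: 7^120 ≡ 240; 7^80 ≡ 15; 7^48 ≡ 91 — none is 1, so 7 is a primitive root.
The smallest primitive root modulo 241 is 7.

7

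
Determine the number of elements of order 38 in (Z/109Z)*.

φ(109) = 109 − 1 = 108 = 2^2 · 3^3.
(Z/109Z)^× is cyclic (|G| = 108); a cyclic group of order m has exactly φ(d) elements of each order d | m, and none otherwise.
38 does not divide 108, so no element of (Z/109Z)^× has order 38.

0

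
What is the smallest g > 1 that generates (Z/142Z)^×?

φ(142) = φ(2)·φ(71) = 1·70 = 70 = 2 · 5 · 7.
g is a primitive root iff g^(70/q) ≢ 1 (mod 142) for each prime q ∈ {2, 5, 7}.
g = 2: gcd(2, 142) = 2 > 1, not a unit — skip.
g = 3: 3^35 ≡ 1 — hits 1, so not a primitive root.
g = 4: gcd(4, 142) = 2 > 1, not a unit — skip.
g = 5: 5^35 ≡ 1 — hits 1, so not a primitive root.
g = 6: gcd(6, 142) = 2 > 1, not a unit — skip.
g = 7: 7^35 ≡ 141; 7^14 ≡ 125; 7^10 ≡ 45 — none is 1, so 7 is a primitive root.
So 7 is the smallest generator of (Z/142Z)^×.

7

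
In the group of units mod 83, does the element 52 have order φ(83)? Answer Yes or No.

Yes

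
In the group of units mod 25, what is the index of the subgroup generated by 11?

By Lagrange's theorem, ord_25(11) divides φ(25) = φ(5^2) = 5·(5−1) = 20 = 2^2 · 5.
Divisors of 20: 1, 2, 4, 5, 10, 20.
Test each divisor d:
11^1 ≡ 11 (mod 25)
11^2 ≡ 21 (mod 25)
11^4 ≡ 16 (mod 25)
11^5 ≡ 1 (mod 25) ✓
So ord_25(11) = 5, hence |⟨11⟩| = 5.
Index = |(Z/25Z)^×| / |⟨11⟩| = 20 / 5 = 4.

4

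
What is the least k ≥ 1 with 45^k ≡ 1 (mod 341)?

15

By Lagrange's theorem, ord_341(45) divides φ(341) = φ(11·31) = (11−1)·(31−1) = 10·30 = 300 = 2^2 · 3 · 5^2.
Divisors of 300: 1, 2, 3, 4, 5, 6, 10, 12, 15, 20, 25, 30, 50, 60, 75, 100, 150, 300.
Test each divisor d:
45^1 ≡ 45 (mod 341)
45^2 ≡ 320 (mod 341)
45^3 ≡ 78 (mod 341)
45^4 ≡ 100 (mod 341)
45^5 ≡ 67 (mod 341)
45^6 ≡ 287 (mod 341)
45^10 ≡ 56 (mod 341)
45^12 ≡ 188 (mod 341)
45^15 ≡ 1 (mod 341) ✓
Hence ord(45) = 15.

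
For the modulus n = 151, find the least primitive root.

φ(151) = 151 − 1 = 150 = 2 · 3 · 5^2.
Test candidates g = 2, 3, … against the prime factors q ∈ {2, 3, 5} of φ(151): g is a generator iff g^(150/q) ≢ 1 for every such q.
g = 2: 2^75 ≡ 1 — hits 1, so not a primitive root.
g = 3: 3^75 ≡ 150; 3^50 ≡ 1 — hits 1, so not a primitive root.
g = 4: 4^75 ≡ 1 — hits 1, so not a primitive root.
g = 5: 5^75 ≡ 1 — hits 1, so not a primitive root.
g = 6: 6^75 ≡ 150; 6^50 ≡ 32; 6^30 ≡ 59 — none is 1, so 6 is a primitive root.
So 6 is the smallest generator of (Z/151Z)^×.

6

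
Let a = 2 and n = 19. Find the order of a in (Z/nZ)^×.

18

By Lagrange's theorem, ord_19(2) divides φ(19) = 19 − 1 = 18 = 2 · 3^2.
Divisors of 18: 1, 2, 3, 6, 9, 18.
Evaluate successive powers at the divisors of 18:
2^1 ≡ 2 (mod 19)
2^2 ≡ 4 (mod 19)
2^3 ≡ 8 (mod 19)
2^6 ≡ 7 (mod 19)
2^9 ≡ 18 (mod 19)
2^18 ≡ 1 (mod 19) ✓
Hence ord(2) = 18.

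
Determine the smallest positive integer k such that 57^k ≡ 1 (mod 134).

ord(57) | φ(134) = φ(2)·φ(67) = 1·66 = 66 = 2 · 3 · 11.
Divisors of 66: 1, 2, 3, 6, 11, 22, 33, 66.
Evaluate successive powers at the divisors of 66:
57^1 ≡ 57
57^2 ≡ 33
57^3 ≡ 5
57^6 ≡ 25
57^11 ≡ 105
57^22 ≡ 37
57^33 ≡ 133
57^66 ≡ 1
The smallest such exponent is 66, so the order of 57 is 66.

66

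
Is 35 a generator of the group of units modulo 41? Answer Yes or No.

φ(41) = 41 − 1 = 40 = 2^3 · 5.
It suffices to check that the order of 35 is not a proper divisor of 40: compute 35^(40/q) for q ∈ {2, 5}.
35^20 ≡ 40 (mod 41)  [q = 2: ≢ 1 ✓]
35^8 ≡ 10 (mod 41)  [q = 5: ≢ 1 ✓]
All checks pass, so 35 has order 40 and is a primitive root modulo 41.

Yes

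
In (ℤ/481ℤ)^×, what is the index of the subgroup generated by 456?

48

ord(456) | φ(481) = φ(13·37) = (13−1)·(37−1) = 12·36 = 432 = 2^4 · 3^3.
Divisors of 432: 1, 2, 3, 4, 6, 8, 9, 12, 16, 18, 24, 27, 36, 48, 54, 72, 108, 144, 216, 432.
Compute 456^d (mod 481) for the divisors d until we hit 1:
456^1 ≡ 456 (mod 481)
456^2 ≡ 144 (mod 481)
456^3 ≡ 248 (mod 481)
456^4 ≡ 53 (mod 481)
456^6 ≡ 417 (mod 481)
456^8 ≡ 404 (mod 481)
456^9 ≡ 1 (mod 481) ✓
The order of 456 is 9, so the subgroup it generates has 9 elements.
Index = |(Z/481Z)^×| / |⟨456⟩| = 432 / 9 = 48.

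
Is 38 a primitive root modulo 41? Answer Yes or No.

φ(41) = 41 − 1 = 40 = 2^3 · 5.
An element g generates (Z/41Z)^× iff g^(40/q) ≢ 1 (mod 41) for each prime q ∈ {2, 5}.
38^20 ≡ 40 (mod 41)  [q = 2: ≢ 1 ✓]
38^8 ≡ 1 (mod 41)  [q = 5: ≡ 1 ✗]
The check at q = 5 fails, so 38 generates a proper subgroup.

No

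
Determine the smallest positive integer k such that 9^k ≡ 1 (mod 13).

The order of 9 must divide φ(13) = 13 − 1 = 12 = 2^2 · 3.
Divisors of 12: 1, 2, 3, 4, 6, 12.
Check 9^d mod 13 for each divisor in increasing order:
9^1 ≡ 9 (mod 13)
9^2 ≡ 3 (mod 13)
9^3 ≡ 1 (mod 13) ✓
Therefore the multiplicative order of 9 modulo 13 is 3.

3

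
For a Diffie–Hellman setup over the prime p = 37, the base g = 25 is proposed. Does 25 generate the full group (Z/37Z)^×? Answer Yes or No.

No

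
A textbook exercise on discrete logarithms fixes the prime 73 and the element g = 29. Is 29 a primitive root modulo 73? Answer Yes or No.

φ(73) = 73 − 1 = 72 = 2^3 · 3^2.
An element g generates (Z/73Z)^× iff g^(72/q) ≢ 1 (mod 73) for each prime q ∈ {2, 3}.
29^36 ≡ 72 (mod 73)  [q = 2: ≢ 1 ✓]
29^24 ≡ 64 (mod 73)  [q = 3: ≢ 1 ✓]
All checks pass, so 29 has order 72 and is a primitive root modulo 73.

Yes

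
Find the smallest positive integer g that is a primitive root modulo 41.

φ(41) = 41 − 1 = 40 = 2^3 · 5.
Test candidates g = 2, 3, … against the prime factors q ∈ {2, 5} of φ(41): g is a generator iff g^(40/q) ≢ 1 for every such q.
g = 2: 2^20 ≡ 1 — hits 1, so not a primitive root.
g = 3: 3^20 ≡ 40; 3^8 ≡ 1 — hits 1, so not a primitive root.
g = 4: 4^20 ≡ 1 — hits 1, so not a primitive root.
g = 5: 5^20 ≡ 1 — hits 1, so not a primitive root.
g = 6: 6^20 ≡ 40; 6^8 ≡ 10 — none is 1, so 6 is a primitive root.
Hence the least primitive root of 41 is 6.

6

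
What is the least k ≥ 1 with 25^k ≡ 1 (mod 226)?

56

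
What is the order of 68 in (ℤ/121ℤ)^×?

110

By Lagrange's theorem, ord_121(68) divides φ(121) = φ(11^2) = 11·(11−1) = 110 = 2 · 5 · 11.
Divisors of 110: 1, 2, 5, 10, 11, 22, 55, 110.
Test each divisor d:
68^1 ≡ 68
68^2 ≡ 26
68^5 ≡ 109
68^10 ≡ 23
68^11 ≡ 112
68^22 ≡ 81
68^55 ≡ 120
68^110 ≡ 1
Hence ord(68) = 110.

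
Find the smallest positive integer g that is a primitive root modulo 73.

φ(73) = 73 − 1 = 72 = 2^3 · 3^2.
Test candidates g = 2, 3, … against the prime factors q ∈ {2, 3} of φ(73): g is a generator iff g^(72/q) ≢ 1 for every such q.
g = 2: 2^36 ≡ 1 — hits 1, so not a primitive root.
g = 3: 3^36 ≡ 1 — hits 1, so not a primitive root.
g = 4: 4^36 ≡ 1 — hits 1, so not a primitive root.
g = 5: 5^36 ≡ 72; 5^24 ≡ 8 — none is 1, so 5 is a primitive root.
The smallest primitive root modulo 73 is 5.

5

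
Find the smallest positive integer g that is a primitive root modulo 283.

φ(283) = 283 − 1 = 282 = 2 · 3 · 47.
Test candidates g = 2, 3, … against the prime factors q ∈ {2, 3, 47} of φ(283): g is a generator iff g^(282/q) ≢ 1 for every such q.
g = 2: 2^141 ≡ 282; 2^94 ≡ 1 — hits 1, so not a primitive root.
g = 3: 3^141 ≡ 282; 3^94 ≡ 238; 3^6 ≡ 163 — none is 1, so 3 is a primitive root.
The smallest primitive root modulo 283 is 3.

3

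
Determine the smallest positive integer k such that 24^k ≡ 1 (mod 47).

ord(24) | φ(47) = 47 − 1 = 46 = 2 · 23.
Divisors of 46: 1, 2, 23, 46.
Check 24^d mod 47 for each divisor in increasing order:
24^1 ≡ 24 (mod 47)
24^2 ≡ 12 (mod 47)
24^23 ≡ 1 (mod 47) ✓
Hence ord(24) = 23.

23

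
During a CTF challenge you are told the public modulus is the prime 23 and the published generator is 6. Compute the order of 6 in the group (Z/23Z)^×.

11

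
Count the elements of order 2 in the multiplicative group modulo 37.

φ(37) = 37 − 1 = 36 = 2^2 · 3^2.
In a cyclic group of order 36, there are φ(d) elements of order d for each divisor d of 36, and zero for non-divisors.
2 | 36, and φ(2) = 2 − 1 = 1.

1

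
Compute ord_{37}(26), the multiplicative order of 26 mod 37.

ord(26) | φ(37) = 37 − 1 = 36 = 2^2 · 3^2.
Divisors of 36: 1, 2, 3, 4, 6, 9, 12, 18, 36.
Evaluate successive powers at the divisors of 36:
26^1 ≡ 26
26^2 ≡ 10
26^3 ≡ 1
So ord_37(26) = 3.

3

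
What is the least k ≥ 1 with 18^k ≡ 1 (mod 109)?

108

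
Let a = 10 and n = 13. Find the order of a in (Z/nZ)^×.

6

ord(10) | φ(13) = 13 − 1 = 12 = 2^2 · 3.
Divisors of 12: 1, 2, 3, 4, 6, 12.
Compute 10^d (mod 13) for the divisors d until we hit 1:
10^1 ≡ 10
10^2 ≡ 9
10^3 ≡ 12
10^4 ≡ 3
10^6 ≡ 1
The smallest such exponent is 6, so the order of 10 is 6.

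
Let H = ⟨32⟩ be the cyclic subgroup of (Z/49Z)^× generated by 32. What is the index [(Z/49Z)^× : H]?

The order of 32 must divide φ(49) = φ(7^2) = 7·(7−1) = 42 = 2 · 3 · 7.
Divisors of 42: 1, 2, 3, 6, 7, 14, 21, 42.
Compute 32^d (mod 49) for the divisors d until we hit 1:
32^1 ≡ 32 (mod 49)
32^2 ≡ 44 (mod 49)
32^3 ≡ 36 (mod 49)
32^6 ≡ 22 (mod 49)
32^7 ≡ 18 (mod 49)
32^14 ≡ 30 (mod 49)
32^21 ≡ 1 (mod 49) ✓
Thus |⟨32⟩| = ord(32) = 21.
[(Z/49Z)^× : ⟨32⟩] = 42/21 = 2.

2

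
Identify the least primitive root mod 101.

2

φ(101) = 101 − 1 = 100 = 2^2 · 5^2.
Test candidates g = 2, 3, … against the prime factors q ∈ {2, 5} of φ(101): g is a generator iff g^(100/q) ≢ 1 for every such q.
g = 2: 2^50 ≡ 100; 2^20 ≡ 95 — none is 1, so 2 is a primitive root.
The smallest primitive root modulo 101 is 2.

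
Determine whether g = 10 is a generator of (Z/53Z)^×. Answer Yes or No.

No

φ(53) = 53 − 1 = 52 = 2^2 · 13.
It suffices to check that the order of 10 is not a proper divisor of 52: compute 10^(52/q) for q ∈ {2, 13}.
10^26 ≡ 1 (mod 53)  [q = 2: ≡ 1 ✗]
10^4 ≡ 36 (mod 53)  [q = 13: ≢ 1 ✓]
The check at q = 2 fails, so 10 generates a proper subgroup.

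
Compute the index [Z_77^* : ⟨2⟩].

The order of 2 must divide φ(77) = φ(7·11) = (7−1)·(11−1) = 6·10 = 60 = 2^2 · 3 · 5.
Divisors of 60: 1, 2, 3, 4, 5, 6, 10, 12, 15, 20, 30, 60.
Check 2^d mod 77 for each divisor in increasing order:
2^1 ≡ 2 (mod 77)
2^2 ≡ 4 (mod 77)
2^3 ≡ 8 (mod 77)
2^4 ≡ 16 (mod 77)
2^5 ≡ 32 (mod 77)
2^6 ≡ 64 (mod 77)
2^10 ≡ 23 (mod 77)
2^12 ≡ 15 (mod 77)
2^15 ≡ 43 (mod 77)
2^20 ≡ 67 (mod 77)
2^30 ≡ 1 (mod 77) ✓
The order of 2 is 30, so the subgroup it generates has 30 elements.
[(Z/77Z)^× : ⟨2⟩] = 60/30 = 2.

2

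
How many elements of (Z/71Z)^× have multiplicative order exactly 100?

φ(71) = 71 − 1 = 70 = 2 · 5 · 7.
In a cyclic group of order 70, there are φ(d) elements of order d for each divisor d of 70, and zero for non-divisors.
100 does not divide 70, so no element of (Z/71Z)^× has order 100.

0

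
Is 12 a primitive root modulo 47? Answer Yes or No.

No

φ(47) = 47 − 1 = 46 = 2 · 23.
Test 12^(46/q) mod 47 for each prime factor q of 46:
12^23 ≡ 1 (mod 47)  [q = 2: ≡ 1 ✗]
12^2 ≡ 3 (mod 47)  [q = 23: ≢ 1 ✓]
Since 12^23 ≡ 1, the order of 12 divides 23 < 46, so 12 is not a primitive root.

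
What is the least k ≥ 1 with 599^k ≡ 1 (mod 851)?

9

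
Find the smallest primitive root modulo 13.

2

φ(13) = 13 − 1 = 12 = 2^2 · 3.
g is a primitive root iff g^(12/q) ≢ 1 (mod 13) for each prime q ∈ {2, 3}.
g = 2: 2^6 ≡ 12; 2^4 ≡ 3 — none is 1, so 2 is a primitive root.
The smallest primitive root modulo 13 is 2.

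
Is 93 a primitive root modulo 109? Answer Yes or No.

φ(109) = 109 − 1 = 108 = 2^2 · 3^3.
Test 93^(108/q) mod 109 for each prime factor q of 108:
93^54 ≡ 1 (mod 109)  [q = 2: ≡ 1 ✗]
93^36 ≡ 1 (mod 109)  [q = 3: ≡ 1 ✗]
Since 93^54 ≡ 1, the order of 93 divides 54 < 108, so 93 is not a primitive root.

No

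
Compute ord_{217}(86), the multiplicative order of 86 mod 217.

30

Since 86 ∈ (Z/217Z)^×, its order divides φ(217) = φ(7·31) = (7−1)·(31−1) = 6·30 = 180 = 2^2 · 3^2 · 5.
Divisors of 180: 1, 2, 3, 4, 5, 6, 9, 10, 12, 15, 18, 20, 30, 36, 45, 60, 90, 180.
Evaluate successive powers at the divisors of 180:
86^1 ≡ 86 (mod 217)
86^2 ≡ 18 (mod 217)
86^3 ≡ 29 (mod 217)
86^4 ≡ 107 (mod 217)
86^5 ≡ 88 (mod 217)
86^6 ≡ 190 (mod 217)
86^9 ≡ 85 (mod 217)
86^10 ≡ 149 (mod 217)
86^12 ≡ 78 (mod 217)
86^15 ≡ 92 (mod 217)
86^18 ≡ 64 (mod 217)
86^20 ≡ 67 (mod 217)
86^30 ≡ 1 (mod 217) ✓
Therefore the multiplicative order of 86 modulo 217 is 30.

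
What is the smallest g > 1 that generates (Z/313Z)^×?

φ(313) = 313 − 1 = 312 = 2^3 · 3 · 13.
g is a primitive root iff g^(312/q) ≢ 1 (mod 313) for each prime q ∈ {2, 3, 13}.
g = 2: 2^156 ≡ 1 — hits 1, so not a primitive root.
g = 3: 3^156 ≡ 1 — hits 1, so not a primitive root.
g = 4: 4^156 ≡ 1 — hits 1, so not a primitive root.
g = 5: 5^156 ≡ 312; 5^104 ≡ 1 — hits 1, so not a primitive root.
g = 6: 6^156 ≡ 1 — hits 1, so not a primitive root.
g = 7: 7^156 ≡ 312; 7^104 ≡ 1 — hits 1, so not a primitive root.
g = 8: 8^156 ≡ 1 — hits 1, so not a primitive root.
g = 9: 9^156 ≡ 1 — hits 1, so not a primitive root.
g = 10: 10^156 ≡ 312; 10^104 ≡ 214; 10^24 ≡ 103 — none is 1, so 10 is a primitive root.
Hence the least primitive root of 313 is 10.

10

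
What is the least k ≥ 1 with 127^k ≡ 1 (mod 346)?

The order of 127 must divide φ(346) = φ(2)·φ(173) = 1·172 = 172 = 2^2 · 43.
Divisors of 172: 1, 2, 4, 43, 86, 172.
Test each divisor d:
127^1 ≡ 127
127^2 ≡ 213
127^4 ≡ 43
127^43 ≡ 93
127^86 ≡ 345
127^172 ≡ 1
Hence ord(127) = 172.

172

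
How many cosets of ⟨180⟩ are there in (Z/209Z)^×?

The order of 180 must divide φ(209) = φ(11·19) = (11−1)·(19−1) = 10·18 = 180 = 2^2 · 3^2 · 5.
Divisors of 180: 1, 2, 3, 4, 5, 6, 9, 10, 12, 15, 18, 20, 30, 36, 45, 60, 90, 180.
Compute 180^d (mod 209) for the divisors d until we hit 1:
180^1 ≡ 180 (mod 209)
180^2 ≡ 5 (mod 209)
180^3 ≡ 64 (mod 209)
180^4 ≡ 25 (mod 209)
180^5 ≡ 111 (mod 209)
180^6 ≡ 125 (mod 209)
180^9 ≡ 58 (mod 209)
180^10 ≡ 199 (mod 209)
180^12 ≡ 159 (mod 209)
180^15 ≡ 144 (mod 209)
180^18 ≡ 20 (mod 209)
180^20 ≡ 100 (mod 209)
180^30 ≡ 45 (mod 209)
180^36 ≡ 191 (mod 209)
180^45 ≡ 1 (mod 209) ✓
Thus |⟨180⟩| = ord(180) = 45.
The index is φ(209) / ord(180) = 180 / 45 = 4.

4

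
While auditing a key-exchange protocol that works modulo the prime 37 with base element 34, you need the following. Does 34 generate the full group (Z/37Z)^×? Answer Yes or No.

No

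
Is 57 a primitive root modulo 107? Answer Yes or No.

φ(107) = 107 − 1 = 106 = 2 · 53.
57 is a primitive root mod 107 iff 57^(φ(107)/q) ≢ 1 for every prime q | φ(107), i.e. q ∈ {2, 53}.
57^53 ≡ 1 (mod 107)  [q = 2: ≡ 1 ✗]
57^2 ≡ 39 (mod 107)  [q = 53: ≢ 1 ✓]
The check at q = 2 fails, so 57 generates a proper subgroup.

No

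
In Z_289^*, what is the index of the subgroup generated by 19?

2

ord(19) | φ(289) = φ(17^2) = 17·(17−1) = 272 = 2^4 · 17.
Divisors of 272: 1, 2, 4, 8, 16, 17, 34, 68, 136, 272.
Compute 19^d (mod 289) for the divisors d until we hit 1:
19^1 ≡ 19 (mod 289)
19^2 ≡ 72 (mod 289)
19^4 ≡ 271 (mod 289)
19^8 ≡ 35 (mod 289)
19^16 ≡ 69 (mod 289)
19^17 ≡ 155 (mod 289)
19^34 ≡ 38 (mod 289)
19^68 ≡ 288 (mod 289)
19^136 ≡ 1 (mod 289) ✓
So ord_289(19) = 136, hence |⟨19⟩| = 136.
[(Z/289Z)^× : ⟨19⟩] = 272/136 = 2.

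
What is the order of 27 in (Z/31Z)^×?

10

By Lagrange's theorem, ord_31(27) divides φ(31) = 31 − 1 = 30 = 2 · 3 · 5.
Divisors of 30: 1, 2, 3, 5, 6, 10, 15, 30.
Evaluate successive powers at the divisors of 30:
27^1 ≡ 27 (mod 31)
27^2 ≡ 16 (mod 31)
27^3 ≡ 29 (mod 31)
27^5 ≡ 30 (mod 31)
27^6 ≡ 4 (mod 31)
27^10 ≡ 1 (mod 31) ✓
Hence ord(27) = 10.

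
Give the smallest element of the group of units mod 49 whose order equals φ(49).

3

φ(49) = φ(7^2) = 7·(7−1) = 42 = 2 · 3 · 7.
g is a primitive root iff g^(42/q) ≢ 1 (mod 49) for each prime q ∈ {2, 3, 7}.
g = 2: 2^21 ≡ 1 — hits 1, so not a primitive root.
g = 3: 3^21 ≡ 48; 3^14 ≡ 30; 3^6 ≡ 43 — none is 1, so 3 is a primitive root.
Hence the least primitive root of 49 is 3.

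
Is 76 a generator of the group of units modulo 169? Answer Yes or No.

φ(169) = φ(13^2) = 13·(13−1) = 156 = 2^2 · 3 · 13.
Test 76^(156/q) mod 169 for each prime factor q of 156:
76^78 ≡ 168 (mod 169)  [q = 2: ≢ 1 ✓]
76^52 ≡ 146 (mod 169)  [q = 3: ≢ 1 ✓]
76^12 ≡ 79 (mod 169)  [q = 13: ≢ 1 ✓]
All checks pass, so 76 has order 156 and is a primitive root modulo 169.

Yes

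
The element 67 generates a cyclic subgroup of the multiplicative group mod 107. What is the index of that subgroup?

1

ord(67) | φ(107) = 107 − 1 = 106 = 2 · 53.
Divisors of 106: 1, 2, 53, 106.
Test each divisor d:
67^1 ≡ 67
67^2 ≡ 102
67^53 ≡ 106
67^106 ≡ 1
The order of 67 is 106, so the subgroup it generates has 106 elements.
Index = |(Z/107Z)^×| / |⟨67⟩| = 106 / 106 = 1.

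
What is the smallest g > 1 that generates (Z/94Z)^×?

5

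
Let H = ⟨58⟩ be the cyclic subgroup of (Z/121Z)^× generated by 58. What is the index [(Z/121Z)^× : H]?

By Lagrange's theorem, ord_121(58) divides φ(121) = φ(11^2) = 11·(11−1) = 110 = 2 · 5 · 11.
Divisors of 110: 1, 2, 5, 10, 11, 22, 55, 110.
Evaluate successive powers at the divisors of 110:
58^1 ≡ 58 (mod 121)
58^2 ≡ 97 (mod 121)
58^5 ≡ 12 (mod 121)
58^10 ≡ 23 (mod 121)
58^11 ≡ 3 (mod 121)
58^22 ≡ 9 (mod 121)
58^55 ≡ 1 (mod 121) ✓
The order of 58 is 55, so the subgroup it generates has 55 elements.
[(Z/121Z)^× : ⟨58⟩] = 110/55 = 2.

2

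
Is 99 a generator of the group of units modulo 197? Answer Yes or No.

Yes

φ(197) = 197 − 1 = 196 = 2^2 · 7^2.
Test 99^(196/q) mod 197 for each prime factor q of 196:
99^98 ≡ 196 (mod 197)  [q = 2: ≢ 1 ✓]
99^28 ≡ 36 (mod 197)  [q = 7: ≢ 1 ✓]
Every test exponent gives a nontrivial residue, hence 99 generates the full group.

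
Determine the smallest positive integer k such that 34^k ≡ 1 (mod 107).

The order of 34 must divide φ(107) = 107 − 1 = 106 = 2 · 53.
Divisors of 106: 1, 2, 53, 106.
Check 34^d mod 107 for each divisor in increasing order:
34^1 ≡ 34
34^2 ≡ 86
34^53 ≡ 1
So ord_107(34) = 53.

53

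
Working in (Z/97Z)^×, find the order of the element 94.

48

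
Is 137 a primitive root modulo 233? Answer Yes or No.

Yes

φ(233) = 233 − 1 = 232 = 2^3 · 29.
It suffices to check that the order of 137 is not a proper divisor of 232: compute 137^(232/q) for q ∈ {2, 29}.
137^116 ≡ 232 (mod 233)  [q = 2: ≢ 1 ✓]
137^8 ≡ 51 (mod 233)  [q = 29: ≢ 1 ✓]
Every test exponent gives a nontrivial residue, hence 137 generates the full group.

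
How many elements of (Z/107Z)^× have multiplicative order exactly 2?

φ(107) = 107 − 1 = 106 = 2 · 53.
(Z/107Z)^× is cyclic (|G| = 106); a cyclic group of order m has exactly φ(d) elements of each order d | m, and none otherwise.
2 | 106, and φ(2) = 2 − 1 = 1.

1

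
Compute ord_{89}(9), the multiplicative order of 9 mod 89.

44

The order of 9 must divide φ(89) = 89 − 1 = 88 = 2^3 · 11.
Divisors of 88: 1, 2, 4, 8, 11, 22, 44, 88.
Evaluate successive powers at the divisors of 88:
9^1 ≡ 9 (mod 89)
9^2 ≡ 81 (mod 89)
9^4 ≡ 64 (mod 89)
9^8 ≡ 2 (mod 89)
9^11 ≡ 34 (mod 89)
9^22 ≡ 88 (mod 89)
9^44 ≡ 1 (mod 89) ✓
The smallest such exponent is 44, so the order of 9 is 44.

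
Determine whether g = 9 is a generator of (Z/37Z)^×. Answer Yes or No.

No

φ(37) = 37 − 1 = 36 = 2^2 · 3^2.
It suffices to check that the order of 9 is not a proper divisor of 36: compute 9^(36/q) for q ∈ {2, 3}.
9^18 ≡ 1 (mod 37)  [q = 2: ≡ 1 ✗]
9^12 ≡ 26 (mod 37)  [q = 3: ≢ 1 ✓]
Since 9^18 ≡ 1, the order of 9 divides 18 < 36, so 9 is not a primitive root.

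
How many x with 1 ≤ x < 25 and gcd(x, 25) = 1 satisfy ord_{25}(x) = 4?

φ(25) = φ(5^2) = 5·(5−1) = 20 = 2^2 · 5.
In a cyclic group of order 20, there are φ(d) elements of order d for each divisor d of 20, and zero for non-divisors.
4 = 2^2 divides 20, and φ(4) = 2.

2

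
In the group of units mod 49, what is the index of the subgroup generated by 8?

6

ord(8) | φ(49) = φ(7^2) = 7·(7−1) = 42 = 2 · 3 · 7.
Divisors of 42: 1, 2, 3, 6, 7, 14, 21, 42.
Check 8^d mod 49 for each divisor in increasing order:
8^1 ≡ 8 (mod 49)
8^2 ≡ 15 (mod 49)
8^3 ≡ 22 (mod 49)
8^6 ≡ 43 (mod 49)
8^7 ≡ 1 (mod 49) ✓
So ord_49(8) = 7, hence |⟨8⟩| = 7.
[(Z/49Z)^× : ⟨8⟩] = 42/7 = 6.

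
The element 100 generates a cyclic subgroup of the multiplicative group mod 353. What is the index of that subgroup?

22

The order of 100 must divide φ(353) = 353 − 1 = 352 = 2^5 · 11.
Divisors of 352: 1, 2, 4, 8, 11, 16, 22, 32, 44, 88, 176, 352.
Compute 100^d (mod 353) for the divisors d until we hit 1:
100^1 ≡ 100
100^2 ≡ 116
100^4 ≡ 42
100^8 ≡ 352
100^11 ≡ 49
100^16 ≡ 1
The order of 100 is 16, so the subgroup it generates has 16 elements.
The index is φ(353) / ord(100) = 352 / 16 = 22.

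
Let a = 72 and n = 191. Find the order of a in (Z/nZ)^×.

95

By Lagrange's theorem, ord_191(72) divides φ(191) = 191 − 1 = 190 = 2 · 5 · 19.
Divisors of 190: 1, 2, 5, 10, 19, 38, 95, 190.
Check 72^d mod 191 for each divisor in increasing order:
72^1 ≡ 72
72^2 ≡ 27
72^5 ≡ 154
72^10 ≡ 32
72^19 ≡ 184
72^38 ≡ 49
72^95 ≡ 1
So ord_191(72) = 95.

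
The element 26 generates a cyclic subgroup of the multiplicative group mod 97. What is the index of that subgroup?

1

The order of 26 must divide φ(97) = 97 − 1 = 96 = 2^5 · 3.
Divisors of 96: 1, 2, 3, 4, 6, 8, 12, 16, 24, 32, 48, 96.
Compute 26^d (mod 97) for the divisors d until we hit 1:
26^1 ≡ 26 (mod 97)
26^2 ≡ 94 (mod 97)
26^3 ≡ 19 (mod 97)
26^4 ≡ 9 (mod 97)
26^6 ≡ 70 (mod 97)
26^8 ≡ 81 (mod 97)
26^12 ≡ 50 (mod 97)
26^16 ≡ 62 (mod 97)
26^24 ≡ 75 (mod 97)
26^32 ≡ 61 (mod 97)
26^48 ≡ 96 (mod 97)
26^96 ≡ 1 (mod 97) ✓
So ord_97(26) = 96, hence |⟨26⟩| = 96.
Index = |(Z/97Z)^×| / |⟨26⟩| = 96 / 96 = 1.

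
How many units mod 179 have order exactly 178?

88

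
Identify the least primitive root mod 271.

6

φ(271) = 271 − 1 = 270 = 2 · 3^3 · 5.
Test candidates g = 2, 3, … against the prime factors q ∈ {2, 3, 5} of φ(271): g is a generator iff g^(270/q) ≢ 1 for every such q.
g = 2: 2^135 ≡ 1 — hits 1, so not a primitive root.
g = 3: 3^135 ≡ 270; 3^90 ≡ 1 — hits 1, so not a primitive root.
g = 4: 4^135 ≡ 1 — hits 1, so not a primitive root.
g = 5: 5^135 ≡ 1 — hits 1, so not a primitive root.
g = 6: 6^135 ≡ 270; 6^90 ≡ 242; 6^54 ≡ 10 — none is 1, so 6 is a primitive root.
The smallest primitive root modulo 271 is 6.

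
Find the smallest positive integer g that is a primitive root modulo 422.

3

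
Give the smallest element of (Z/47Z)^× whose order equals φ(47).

φ(47) = 47 − 1 = 46 = 2 · 23.
Test candidates g = 2, 3, … against the prime factors q ∈ {2, 23} of φ(47): g is a generator iff g^(46/q) ≢ 1 for every such q.
g = 2: 2^23 ≡ 1 — hits 1, so not a primitive root.
g = 3: 3^23 ≡ 1 — hits 1, so not a primitive root.
g = 4: 4^23 ≡ 1 — hits 1, so not a primitive root.
g = 5: 5^23 ≡ 46; 5^2 ≡ 25 — none is 1, so 5 is a primitive root.
Hence the least primitive root of 47 is 5.

5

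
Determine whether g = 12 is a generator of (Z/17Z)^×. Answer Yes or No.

φ(17) = 17 − 1 = 16 = 2^4.
It suffices to check that the order of 12 is not a proper divisor of 16: compute 12^(16/q) for q ∈ {2}.
12^8 ≡ 16 (mod 17)  [q = 2: ≢ 1 ✓]
All checks pass, so 12 has order 16 and is a primitive root modulo 17.

Yes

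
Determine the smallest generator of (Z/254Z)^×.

3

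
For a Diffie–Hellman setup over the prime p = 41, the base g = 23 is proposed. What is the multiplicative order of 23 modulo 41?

10

By Lagrange's theorem, ord_41(23) divides φ(41) = 41 − 1 = 40 = 2^3 · 5.
Divisors of 40: 1, 2, 4, 5, 8, 10, 20, 40.
Evaluate successive powers at the divisors of 40:
23^1 ≡ 23 (mod 41)
23^2 ≡ 37 (mod 41)
23^4 ≡ 16 (mod 41)
23^5 ≡ 40 (mod 41)
23^8 ≡ 10 (mod 41)
23^10 ≡ 1 (mod 41) ✓
So ord_41(23) = 10.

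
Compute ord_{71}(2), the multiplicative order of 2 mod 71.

35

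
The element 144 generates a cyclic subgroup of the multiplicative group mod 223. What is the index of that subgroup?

ord(144) | φ(223) = 223 − 1 = 222 = 2 · 3 · 37.
Divisors of 222: 1, 2, 3, 6, 37, 74, 111, 222.
Check 144^d mod 223 for each divisor in increasing order:
144^1 ≡ 144 (mod 223)
144^2 ≡ 220 (mod 223)
144^3 ≡ 14 (mod 223)
144^6 ≡ 196 (mod 223)
144^37 ≡ 183 (mod 223)
144^74 ≡ 39 (mod 223)
144^111 ≡ 1 (mod 223) ✓
Thus |⟨144⟩| = ord(144) = 111.
Index = |(Z/223Z)^×| / |⟨144⟩| = 222 / 111 = 2.

2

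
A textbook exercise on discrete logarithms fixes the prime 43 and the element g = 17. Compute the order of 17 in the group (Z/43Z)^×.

21

ord(17) | φ(43) = 43 − 1 = 42 = 2 · 3 · 7.
Divisors of 42: 1, 2, 3, 6, 7, 14, 21, 42.
Evaluate successive powers at the divisors of 42:
17^1 ≡ 17 (mod 43)
17^2 ≡ 31 (mod 43)
17^3 ≡ 11 (mod 43)
17^6 ≡ 35 (mod 43)
17^7 ≡ 36 (mod 43)
17^14 ≡ 6 (mod 43)
17^21 ≡ 1 (mod 43) ✓
Therefore the multiplicative order of 17 modulo 43 is 21.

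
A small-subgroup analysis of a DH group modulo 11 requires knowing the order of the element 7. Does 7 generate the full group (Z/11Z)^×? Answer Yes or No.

Yes

φ(11) = 11 − 1 = 10 = 2 · 5.
It suffices to check that the order of 7 is not a proper divisor of 10: compute 7^(10/q) for q ∈ {2, 5}.
7^5 ≡ 10 (mod 11)  [q = 2: ≢ 1 ✓]
7^2 ≡ 5 (mod 11)  [q = 5: ≢ 1 ✓]
Every test exponent gives a nontrivial residue, hence 7 generates the full group.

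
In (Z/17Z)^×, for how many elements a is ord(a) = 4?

φ(17) = 17 − 1 = 16 = 2^4.
(Z/17Z)^× is cyclic (|G| = 16); a cyclic group of order m has exactly φ(d) elements of each order d | m, and none otherwise.
4 = 2^2 divides 16, and φ(4) = 2.

2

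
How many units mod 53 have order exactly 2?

φ(53) = 53 − 1 = 52 = 2^2 · 13.
Since (Z/53Z)^× is cyclic of order 52, the number of elements of order d is φ(d) when d | 52 and 0 otherwise.
2 | 52, and φ(2) = 2 − 1 = 1.

1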